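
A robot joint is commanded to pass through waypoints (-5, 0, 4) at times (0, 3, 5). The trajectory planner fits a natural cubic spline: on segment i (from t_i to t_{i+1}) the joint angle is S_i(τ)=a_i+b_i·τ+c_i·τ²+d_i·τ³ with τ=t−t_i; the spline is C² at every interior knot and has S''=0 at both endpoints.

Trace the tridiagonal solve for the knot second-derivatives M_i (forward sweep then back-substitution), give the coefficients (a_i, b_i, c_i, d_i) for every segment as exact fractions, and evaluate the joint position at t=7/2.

Δ: Δ0=5/3, Δ1=2
row 1: diag=10, rhs=2; c'=1/5, d'=1/5
back: M1=1/5
M: M0=0, M1=1/5, M2=0
seg 0: a=-5, c=M0/2=0, d=(M1−M0)/(6·3)=1/90, b=Δ0−h0·(2M0+M1)/6=47/30
seg 1: a=0, c=M1/2=1/10, d=(M2−M1)/(6·2)=-1/60, b=Δ1−h1·(2M1+M2)/6=28/15
t_q=7/2 → seg 1, τ=1/2; S=0+28/15·τ+1/10·τ²+-1/60·τ³=153/160

  seg 0: a=-5 b=47/30 c=0 d=1/90
  seg 1: a=0 b=28/15 c=1/10 d=-1/60
S(7/2) = 153/160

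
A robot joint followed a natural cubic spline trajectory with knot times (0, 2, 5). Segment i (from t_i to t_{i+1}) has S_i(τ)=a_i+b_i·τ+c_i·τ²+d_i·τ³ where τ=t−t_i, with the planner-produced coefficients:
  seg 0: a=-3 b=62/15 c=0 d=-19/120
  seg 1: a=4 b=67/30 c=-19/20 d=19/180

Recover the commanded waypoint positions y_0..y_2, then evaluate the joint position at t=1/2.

y_0 = S_0(0) = a_0 = -3
y_1 = S_1(0) = a_1 = 4
y_2 = S_1(3) = 5
t_q=1/2 is in segment 0 (τ=1/2); S_0(τ)=-61/64

y_0=-3 y_1=4 y_2=5
S(1/2) = -61/64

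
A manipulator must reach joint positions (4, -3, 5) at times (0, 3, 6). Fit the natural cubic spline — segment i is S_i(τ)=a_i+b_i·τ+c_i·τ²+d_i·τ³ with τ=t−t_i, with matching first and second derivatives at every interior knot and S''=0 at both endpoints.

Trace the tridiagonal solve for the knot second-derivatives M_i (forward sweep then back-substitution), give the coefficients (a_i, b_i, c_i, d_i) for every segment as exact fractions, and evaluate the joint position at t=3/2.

  seg 0: a=4 b=-43/12 c=0 d=5/36
  seg 1: a=-3 b=1/6 c=5/4 d=-5/36
S(3/2) = -29/32

Δ: Δ0=-7/3, Δ1=8/3
row 1: diag=12, rhs=30; c'=1/4, d'=5/2
back: M1=5/2
M: M0=0, M1=5/2, M2=0
seg 0: a=4, c=M0/2=0, d=(M1−M0)/(6·3)=5/36, b=Δ0−h0·(2M0+M1)/6=-43/12
seg 1: a=-3, c=M1/2=5/4, d=(M2−M1)/(6·3)=-5/36, b=Δ1−h1·(2M1+M2)/6=1/6
t_q=3/2 → seg 0, τ=3/2; S=4+-43/12·τ+0·τ²+5/36·τ³=-29/32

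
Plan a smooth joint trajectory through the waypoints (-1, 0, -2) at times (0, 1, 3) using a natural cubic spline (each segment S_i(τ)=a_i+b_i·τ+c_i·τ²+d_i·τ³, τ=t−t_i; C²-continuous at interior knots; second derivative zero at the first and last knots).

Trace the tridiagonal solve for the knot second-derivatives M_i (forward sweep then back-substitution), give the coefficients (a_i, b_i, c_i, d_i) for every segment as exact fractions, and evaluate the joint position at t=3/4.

Δ: Δ0=1, Δ1=-1
row 1: diag=6, rhs=-12; c'=1/3, d'=-2
back: M1=-2
M: M0=0, M1=-2, M2=0
seg 0: a=-1, c=M0/2=0, d=(M1−M0)/(6·1)=-1/3, b=Δ0−h0·(2M0+M1)/6=4/3
seg 1: a=0, c=M1/2=-1, d=(M2−M1)/(6·2)=1/6, b=Δ1−h1·(2M1+M2)/6=1/3
t_q=3/4 → seg 0, τ=3/4; S=-1+4/3·τ+0·τ²+-1/3·τ³=-9/64

  seg 0: a=-1 b=4/3 c=0 d=-1/3
  seg 1: a=0 b=1/3 c=-1 d=1/6
S(3/4) = -9/64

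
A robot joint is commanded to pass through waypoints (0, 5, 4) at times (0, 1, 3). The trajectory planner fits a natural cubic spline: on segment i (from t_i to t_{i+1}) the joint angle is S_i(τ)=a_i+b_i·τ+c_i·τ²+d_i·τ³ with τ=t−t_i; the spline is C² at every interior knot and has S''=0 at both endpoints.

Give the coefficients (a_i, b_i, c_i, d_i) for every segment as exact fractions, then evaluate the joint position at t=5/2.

Δ: Δ0=5, Δ1=-1/2
row 1: diag=6, rhs=-33; c'=1/3, d'=-11/2
back: M1=-11/2
M: M0=0, M1=-11/2, M2=0
seg 0: a=0, c=M0/2=0, d=(M1−M0)/(6·1)=-11/12, b=Δ0−h0·(2M0+M1)/6=71/12
seg 1: a=5, c=M1/2=-11/4, d=(M2−M1)/(6·2)=11/24, b=Δ1−h1·(2M1+M2)/6=19/6
t_q=5/2 → seg 1, τ=3/2; S=5+19/6·τ+-11/4·τ²+11/24·τ³=327/64

  seg 0: a=0 b=71/12 c=0 d=-11/12
  seg 1: a=5 b=19/6 c=-11/4 d=11/24
S(5/2) = 327/64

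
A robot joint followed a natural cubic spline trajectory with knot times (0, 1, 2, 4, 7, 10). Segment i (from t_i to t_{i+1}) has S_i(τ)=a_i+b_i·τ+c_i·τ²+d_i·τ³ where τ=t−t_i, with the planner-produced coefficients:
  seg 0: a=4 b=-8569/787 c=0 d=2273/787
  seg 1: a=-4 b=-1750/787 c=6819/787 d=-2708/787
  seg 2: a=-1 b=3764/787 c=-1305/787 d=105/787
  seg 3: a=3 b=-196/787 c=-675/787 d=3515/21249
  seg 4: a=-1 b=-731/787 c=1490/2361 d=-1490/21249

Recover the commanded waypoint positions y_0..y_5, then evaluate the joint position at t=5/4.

y_0=4 y_1=-4 y_2=-1 y_3=3 y_4=-1 y_5=0
S(5/4) = -25613/6296

y_0 = S_0(0) = a_0 = 4
y_1 = S_1(0) = a_1 = -4
y_2 = S_2(0) = a_2 = -1
y_3 = S_3(0) = a_3 = 3
y_4 = S_4(0) = a_4 = -1
y_5 = S_4(3) = 0
t_q=5/4 is in segment 1 (τ=1/4); S_1(τ)=-25613/6296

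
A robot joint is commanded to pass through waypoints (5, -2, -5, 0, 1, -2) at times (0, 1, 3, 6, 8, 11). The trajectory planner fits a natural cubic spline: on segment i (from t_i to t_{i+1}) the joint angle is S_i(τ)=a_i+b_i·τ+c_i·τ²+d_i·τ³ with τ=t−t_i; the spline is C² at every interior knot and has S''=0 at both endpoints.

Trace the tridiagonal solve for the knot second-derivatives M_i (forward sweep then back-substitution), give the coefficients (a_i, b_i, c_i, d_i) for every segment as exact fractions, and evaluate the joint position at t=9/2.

Δ: Δ0=-7, Δ1=-3/2, Δ2=5/3, Δ3=1/2, Δ4=-1
row 1: diag=6, rhs=33; c'=1/3, d'=11/2
row 2: denom=10−2·1/3=28/3; d'=(19−2·11/2)/(28/3)=6/7
row 3: denom=10−3·9/28=253/28; d'=(-7−3·6/7)/(253/28)=-268/253
row 4: denom=10−2·56/253=2418/253; d'=(-9−2·-268/253)/(2418/253)=-1741/2418
back: M4=-1741/2418
back: M3=-268/253−56/253·-1741/2418=-1088/1209
back: M2=6/7−9/28·-1088/1209=462/403
back: M1=11/2−1/3·462/403=4125/806
M: M0=0, M1=4125/806, M2=462/403, M3=-1088/1209, M4=-1741/2418, M5=0
seg 0: a=5, c=M0/2=0, d=(M1−M0)/(6·1)=1375/1612, b=Δ0−h0·(2M0+M1)/6=-12659/1612
seg 1: a=-2, c=M1/2=4125/1612, d=(M2−M1)/(6·2)=-1067/3224, b=Δ1−h1·(2M1+M2)/6=-4267/806
seg 2: a=-5, c=M2/2=231/403, d=(M3−M2)/(6·3)=-1237/10881, b=Δ2−h2·(2M2+M3)/6=391/403
seg 3: a=0, c=M3/2=-544/1209, d=(M4−M3)/(6·2)=145/9672, b=Δ3−h3·(2M3+M4)/6=540/403
seg 4: a=1, c=M4/2=-1741/4836, d=(M5−M4)/(6·3)=1741/43524, b=Δ4−h4·(2M4+M5)/6=-677/2418
t_q=9/2 → seg 2, τ=3/2; S=-5+391/403·τ+231/403·τ²+-1237/10881·τ³=-8507/3224

  seg 0: a=5 b=-12659/1612 c=0 d=1375/1612
  seg 1: a=-2 b=-4267/806 c=4125/1612 d=-1067/3224
  seg 2: a=-5 b=391/403 c=231/403 d=-1237/10881
  seg 3: a=0 b=540/403 c=-544/1209 d=145/9672
  seg 4: a=1 b=-677/2418 c=-1741/4836 d=1741/43524
S(9/2) = -8507/3224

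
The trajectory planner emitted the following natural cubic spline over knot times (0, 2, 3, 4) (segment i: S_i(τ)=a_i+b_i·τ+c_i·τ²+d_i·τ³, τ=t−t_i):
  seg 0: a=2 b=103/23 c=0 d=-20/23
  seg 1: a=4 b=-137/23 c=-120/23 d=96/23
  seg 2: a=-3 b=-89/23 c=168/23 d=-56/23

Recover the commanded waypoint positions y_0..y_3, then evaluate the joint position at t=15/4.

y_0 = S_0(0) = a_0 = 2
y_1 = S_1(0) = a_1 = 4
y_2 = S_2(0) = a_2 = -3
y_3 = S_2(1) = -2
t_q=15/4 is in segment 2 (τ=3/4); S_2(τ)=-519/184

y_0=2 y_1=4 y_2=-3 y_3=-2
S(15/4) = -519/184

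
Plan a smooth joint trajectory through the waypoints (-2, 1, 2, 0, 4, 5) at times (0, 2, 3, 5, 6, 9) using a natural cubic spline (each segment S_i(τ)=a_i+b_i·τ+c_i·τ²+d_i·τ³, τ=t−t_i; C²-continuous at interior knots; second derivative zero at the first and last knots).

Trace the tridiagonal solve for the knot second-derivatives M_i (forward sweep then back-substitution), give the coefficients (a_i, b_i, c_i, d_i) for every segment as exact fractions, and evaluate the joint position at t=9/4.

Δ: Δ0=3/2, Δ1=1, Δ2=-1, Δ3=4, Δ4=1/3
row 1: diag=6, rhs=-3; c'=1/6, d'=-1/2
row 2: denom=6−1·1/6=35/6; d'=(-12−1·-1/2)/(35/6)=-69/35
row 3: denom=6−2·12/35=186/35; d'=(30−2·-69/35)/(186/35)=198/31
row 4: denom=8−1·35/186=1453/186; d'=(-22−1·198/31)/(1453/186)=-5280/1453
back: M4=-5280/1453
back: M3=198/31−35/186·-5280/1453=10274/1453
back: M2=-69/35−12/35·10274/1453=-6387/1453
back: M1=-1/2−1/6·-6387/1453=338/1453
M: M0=0, M1=338/1453, M2=-6387/1453, M3=10274/1453, M4=-5280/1453, M5=0
seg 0: a=-2, c=M0/2=0, d=(M1−M0)/(6·2)=169/8718, b=Δ0−h0·(2M0+M1)/6=12401/8718
seg 1: a=1, c=M1/2=169/1453, d=(M2−M1)/(6·1)=-6725/8718, b=Δ1−h1·(2M1+M2)/6=14429/8718
seg 2: a=2, c=M2/2=-6387/2906, d=(M3−M2)/(6·2)=16661/17436, b=Δ2−h2·(2M2+M3)/6=-1859/4359
seg 3: a=0, c=M3/2=5137/1453, d=(M4−M3)/(6·1)=-7777/4359, b=Δ3−h3·(2M3+M4)/6=9802/4359
seg 4: a=4, c=M4/2=-2640/1453, d=(M5−M4)/(6·3)=880/4359, b=Δ4−h4·(2M4+M5)/6=17293/4359
t_q=9/4 → seg 1, τ=1/4; S=1+14429/8718·τ+169/1453·τ²+-6725/8718·τ³=262049/185984

  seg 0: a=-2 b=12401/8718 c=0 d=169/8718
  seg 1: a=1 b=14429/8718 c=169/1453 d=-6725/8718
  seg 2: a=2 b=-1859/4359 c=-6387/2906 d=16661/17436
  seg 3: a=0 b=9802/4359 c=5137/1453 d=-7777/4359
  seg 4: a=4 b=17293/4359 c=-2640/1453 d=880/4359
S(9/4) = 262049/185984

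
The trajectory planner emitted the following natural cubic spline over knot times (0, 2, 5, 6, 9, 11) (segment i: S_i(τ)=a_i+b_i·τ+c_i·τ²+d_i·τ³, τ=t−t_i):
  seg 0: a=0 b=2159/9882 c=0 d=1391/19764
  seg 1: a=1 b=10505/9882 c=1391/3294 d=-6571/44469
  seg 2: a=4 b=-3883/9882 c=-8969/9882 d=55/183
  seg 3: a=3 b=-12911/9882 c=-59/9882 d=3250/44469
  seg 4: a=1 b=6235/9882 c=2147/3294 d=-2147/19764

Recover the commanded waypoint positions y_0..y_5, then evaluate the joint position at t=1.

y_0 = S_0(0) = a_0 = 0
y_1 = S_1(0) = a_1 = 1
y_2 = S_2(0) = a_2 = 4
y_3 = S_3(0) = a_3 = 3
y_4 = S_4(0) = a_4 = 1
y_5 = S_4(2) = 4
t_q=1 is in segment 0 (τ=1); S_0(τ)=1903/6588

y_0=0 y_1=1 y_2=4 y_3=3 y_4=1 y_5=4
S(1) = 1903/6588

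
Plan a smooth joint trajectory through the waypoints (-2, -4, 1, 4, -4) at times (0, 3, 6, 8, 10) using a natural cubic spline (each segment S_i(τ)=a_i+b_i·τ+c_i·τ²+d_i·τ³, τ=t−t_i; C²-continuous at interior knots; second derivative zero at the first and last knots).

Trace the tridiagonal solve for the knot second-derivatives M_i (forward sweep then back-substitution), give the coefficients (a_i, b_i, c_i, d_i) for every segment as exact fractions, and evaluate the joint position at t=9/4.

  seg 0: a=-2 b=-67/56 c=0 d=89/1512
  seg 1: a=-4 b=11/28 c=89/168 d=-53/1512
  seg 2: a=1 b=21/8 c=3/14 d=-87/224
  seg 3: a=4 b=-33/28 c=-237/112 d=79/224
S(9/4) = -2059/512

Δ: Δ0=-2/3, Δ1=5/3, Δ2=3/2, Δ3=-4
row 1: diag=12, rhs=14; c'=1/4, d'=7/6
row 2: denom=10−3·1/4=37/4; d'=(-1−3·7/6)/(37/4)=-18/37
row 3: denom=8−2·8/37=280/37; d'=(-33−2·-18/37)/(280/37)=-237/56
back: M3=-237/56
back: M2=-18/37−8/37·-237/56=3/7
back: M1=7/6−1/4·3/7=89/84
M: M0=0, M1=89/84, M2=3/7, M3=-237/56, M4=0
seg 0: a=-2, c=M0/2=0, d=(M1−M0)/(6·3)=89/1512, b=Δ0−h0·(2M0+M1)/6=-67/56
seg 1: a=-4, c=M1/2=89/168, d=(M2−M1)/(6·3)=-53/1512, b=Δ1−h1·(2M1+M2)/6=11/28
seg 2: a=1, c=M2/2=3/14, d=(M3−M2)/(6·2)=-87/224, b=Δ2−h2·(2M2+M3)/6=21/8
seg 3: a=4, c=M3/2=-237/112, d=(M4−M3)/(6·2)=79/224, b=Δ3−h3·(2M3+M4)/6=-33/28
t_q=9/4 → seg 0, τ=9/4; S=-2+-67/56·τ+0·τ²+89/1512·τ³=-2059/512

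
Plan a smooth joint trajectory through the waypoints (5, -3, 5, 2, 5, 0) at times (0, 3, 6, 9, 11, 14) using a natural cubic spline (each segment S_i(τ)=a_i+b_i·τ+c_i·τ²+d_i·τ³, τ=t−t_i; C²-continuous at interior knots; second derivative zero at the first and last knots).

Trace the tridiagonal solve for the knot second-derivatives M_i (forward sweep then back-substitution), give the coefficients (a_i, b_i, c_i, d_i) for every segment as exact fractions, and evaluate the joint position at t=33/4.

Δ: Δ0=-8/3, Δ1=8/3, Δ2=-1, Δ3=3/2, Δ4=-5/3
row 1: diag=12, rhs=32; c'=1/4, d'=8/3
row 2: denom=12−3·1/4=45/4; d'=(-22−3·8/3)/(45/4)=-8/3
row 3: denom=10−3·4/15=46/5; d'=(15−3·-8/3)/(46/5)=5/2
row 4: denom=10−2·5/23=220/23; d'=(-19−2·5/2)/(220/23)=-138/55
back: M4=-138/55
back: M3=5/2−5/23·-138/55=67/22
back: M2=-8/3−4/15·67/22=-574/165
back: M1=8/3−1/4·-574/165=389/110
M: M0=0, M1=389/110, M2=-574/165, M3=67/22, M4=-138/55, M5=0
seg 0: a=5, c=M0/2=0, d=(M1−M0)/(6·3)=389/1980, b=Δ0−h0·(2M0+M1)/6=-2927/660
seg 1: a=-3, c=M1/2=389/220, d=(M2−M1)/(6·3)=-463/1188, b=Δ1−h1·(2M1+M2)/6=287/330
seg 2: a=5, c=M2/2=-287/165, d=(M3−M2)/(6·3)=2153/5940, b=Δ2−h2·(2M2+M3)/6=631/660
seg 3: a=2, c=M3/2=67/44, d=(M4−M3)/(6·2)=-611/1320, b=Δ3−h3·(2M3+M4)/6=101/330
seg 4: a=5, c=M4/2=-69/55, d=(M5−M4)/(6·3)=23/165, b=Δ4−h4·(2M4+M5)/6=139/165
t_q=33/4 → seg 2, τ=9/4; S=5+631/660·τ+-287/165·τ²+2153/5940·τ³=6967/2816

  seg 0: a=5 b=-2927/660 c=0 d=389/1980
  seg 1: a=-3 b=287/330 c=389/220 d=-463/1188
  seg 2: a=5 b=631/660 c=-287/165 d=2153/5940
  seg 3: a=2 b=101/330 c=67/44 d=-611/1320
  seg 4: a=5 b=139/165 c=-69/55 d=23/165
S(33/4) = 6967/2816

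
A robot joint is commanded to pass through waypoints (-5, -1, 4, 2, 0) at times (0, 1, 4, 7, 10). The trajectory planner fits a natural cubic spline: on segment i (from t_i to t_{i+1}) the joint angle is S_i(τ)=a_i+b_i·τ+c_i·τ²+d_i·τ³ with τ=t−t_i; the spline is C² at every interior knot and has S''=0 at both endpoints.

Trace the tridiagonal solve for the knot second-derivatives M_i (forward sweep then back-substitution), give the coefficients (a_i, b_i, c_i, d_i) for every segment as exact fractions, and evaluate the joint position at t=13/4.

  seg 0: a=-5 b=1373/324 c=0 d=-77/324
  seg 1: a=-1 b=571/162 c=-77/108 d=91/2916
  seg 2: a=4 b=29/324 c=-35/81 d=175/2916
  seg 3: a=2 b=-143/162 c=35/324 d=-35/2916
S(13/4) = 8471/2304

Δ: Δ0=4, Δ1=5/3, Δ2=-2/3, Δ3=-2/3
row 1: diag=8, rhs=-14; c'=3/8, d'=-7/4
row 2: denom=12−3·3/8=87/8; d'=(-14−3·-7/4)/(87/8)=-70/87
row 3: denom=12−3·8/29=324/29; d'=(0−3·-70/87)/(324/29)=35/162
back: M3=35/162
back: M2=-70/87−8/29·35/162=-70/81
back: M1=-7/4−3/8·-70/81=-77/54
M: M0=0, M1=-77/54, M2=-70/81, M3=35/162, M4=0
seg 0: a=-5, c=M0/2=0, d=(M1−M0)/(6·1)=-77/324, b=Δ0−h0·(2M0+M1)/6=1373/324
seg 1: a=-1, c=M1/2=-77/108, d=(M2−M1)/(6·3)=91/2916, b=Δ1−h1·(2M1+M2)/6=571/162
seg 2: a=4, c=M2/2=-35/81, d=(M3−M2)/(6·3)=175/2916, b=Δ2−h2·(2M2+M3)/6=29/324
seg 3: a=2, c=M3/2=35/324, d=(M4−M3)/(6·3)=-35/2916, b=Δ3−h3·(2M3+M4)/6=-143/162
t_q=13/4 → seg 1, τ=9/4; S=-1+571/162·τ+-77/108·τ²+91/2916·τ³=8471/2304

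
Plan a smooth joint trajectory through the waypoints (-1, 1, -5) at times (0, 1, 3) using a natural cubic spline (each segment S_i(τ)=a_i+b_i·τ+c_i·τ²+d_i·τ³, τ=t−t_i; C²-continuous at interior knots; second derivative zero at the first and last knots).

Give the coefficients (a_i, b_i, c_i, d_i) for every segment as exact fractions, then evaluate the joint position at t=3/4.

Δ: Δ0=2, Δ1=-3
row 1: diag=6, rhs=-30; c'=1/3, d'=-5
back: M1=-5
M: M0=0, M1=-5, M2=0
seg 0: a=-1, c=M0/2=0, d=(M1−M0)/(6·1)=-5/6, b=Δ0−h0·(2M0+M1)/6=17/6
seg 1: a=1, c=M1/2=-5/2, d=(M2−M1)/(6·2)=5/12, b=Δ1−h1·(2M1+M2)/6=1/3
t_q=3/4 → seg 0, τ=3/4; S=-1+17/6·τ+0·τ²+-5/6·τ³=99/128

  seg 0: a=-1 b=17/6 c=0 d=-5/6
  seg 1: a=1 b=1/3 c=-5/2 d=5/12
S(3/4) = 99/128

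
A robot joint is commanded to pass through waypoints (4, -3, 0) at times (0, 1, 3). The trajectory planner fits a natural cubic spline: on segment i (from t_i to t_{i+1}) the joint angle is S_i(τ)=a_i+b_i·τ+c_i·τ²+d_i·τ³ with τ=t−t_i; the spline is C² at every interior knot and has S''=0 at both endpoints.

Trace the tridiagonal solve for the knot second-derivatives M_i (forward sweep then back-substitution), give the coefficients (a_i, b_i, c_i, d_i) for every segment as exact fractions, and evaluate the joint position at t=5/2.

  seg 0: a=4 b=-101/12 c=0 d=17/12
  seg 1: a=-3 b=-25/6 c=17/4 d=-17/24
S(5/2) = -133/64

Δ: Δ0=-7, Δ1=3/2
row 1: diag=6, rhs=51; c'=1/3, d'=17/2
back: M1=17/2
M: M0=0, M1=17/2, M2=0
seg 0: a=4, c=M0/2=0, d=(M1−M0)/(6·1)=17/12, b=Δ0−h0·(2M0+M1)/6=-101/12
seg 1: a=-3, c=M1/2=17/4, d=(M2−M1)/(6·2)=-17/24, b=Δ1−h1·(2M1+M2)/6=-25/6
t_q=5/2 → seg 1, τ=3/2; S=-3+-25/6·τ+17/4·τ²+-17/24·τ³=-133/64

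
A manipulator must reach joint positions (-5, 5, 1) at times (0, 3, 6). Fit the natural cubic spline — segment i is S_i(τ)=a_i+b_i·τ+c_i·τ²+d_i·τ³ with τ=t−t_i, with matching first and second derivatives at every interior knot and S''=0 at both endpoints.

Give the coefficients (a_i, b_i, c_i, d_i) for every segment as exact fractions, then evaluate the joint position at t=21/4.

  seg 0: a=-5 b=9/2 c=0 d=-7/54
  seg 1: a=5 b=1 c=-7/6 d=7/54
S(21/4) = 361/128

Δ: Δ0=10/3, Δ1=-4/3
row 1: diag=12, rhs=-28; c'=1/4, d'=-7/3
back: M1=-7/3
M: M0=0, M1=-7/3, M2=0
seg 0: a=-5, c=M0/2=0, d=(M1−M0)/(6·3)=-7/54, b=Δ0−h0·(2M0+M1)/6=9/2
seg 1: a=5, c=M1/2=-7/6, d=(M2−M1)/(6·3)=7/54, b=Δ1−h1·(2M1+M2)/6=1
t_q=21/4 → seg 1, τ=9/4; S=5+1·τ+-7/6·τ²+7/54·τ³=361/128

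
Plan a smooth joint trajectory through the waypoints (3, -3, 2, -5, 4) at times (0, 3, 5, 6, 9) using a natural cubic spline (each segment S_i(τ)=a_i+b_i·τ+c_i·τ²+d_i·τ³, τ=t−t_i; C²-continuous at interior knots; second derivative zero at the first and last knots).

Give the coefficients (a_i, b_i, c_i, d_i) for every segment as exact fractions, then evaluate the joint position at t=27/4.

  seg 0: a=3 b=-1351/292 c=0 d=767/2628
  seg 1: a=-3 b=475/146 c=767/292 d=-877/584
  seg 2: a=2 b=-311/73 c=-466/73 d=266/73
  seg 3: a=-5 b=-445/73 c=332/73 d=-332/657
S(27/4) = -8441/1168

Δ: Δ0=-2, Δ1=5/2, Δ2=-7, Δ3=3
row 1: diag=10, rhs=27; c'=1/5, d'=27/10
row 2: denom=6−2·1/5=28/5; d'=(-57−2·27/10)/(28/5)=-78/7
row 3: denom=8−1·5/28=219/28; d'=(60−1·-78/7)/(219/28)=664/73
back: M3=664/73
back: M2=-78/7−5/28·664/73=-932/73
back: M1=27/10−1/5·-932/73=767/146
M: M0=0, M1=767/146, M2=-932/73, M3=664/73, M4=0
seg 0: a=3, c=M0/2=0, d=(M1−M0)/(6·3)=767/2628, b=Δ0−h0·(2M0+M1)/6=-1351/292
seg 1: a=-3, c=M1/2=767/292, d=(M2−M1)/(6·2)=-877/584, b=Δ1−h1·(2M1+M2)/6=475/146
seg 2: a=2, c=M2/2=-466/73, d=(M3−M2)/(6·1)=266/73, b=Δ2−h2·(2M2+M3)/6=-311/73
seg 3: a=-5, c=M3/2=332/73, d=(M4−M3)/(6·3)=-332/657, b=Δ3−h3·(2M3+M4)/6=-445/73
t_q=27/4 → seg 3, τ=3/4; S=-5+-445/73·τ+332/73·τ²+-332/657·τ³=-8441/1168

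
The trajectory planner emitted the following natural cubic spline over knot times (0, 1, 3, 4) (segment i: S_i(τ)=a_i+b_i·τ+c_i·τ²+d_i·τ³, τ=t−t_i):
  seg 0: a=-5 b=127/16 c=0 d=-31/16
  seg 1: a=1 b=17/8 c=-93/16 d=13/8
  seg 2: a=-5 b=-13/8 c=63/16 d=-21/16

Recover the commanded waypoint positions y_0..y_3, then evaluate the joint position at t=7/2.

y_0 = S_0(0) = a_0 = -5
y_1 = S_1(0) = a_1 = 1
y_2 = S_2(0) = a_2 = -5
y_3 = S_2(1) = -4
t_q=7/2 is in segment 2 (τ=1/2); S_2(τ)=-639/128

y_0=-5 y_1=1 y_2=-5 y_3=-4
S(7/2) = -639/128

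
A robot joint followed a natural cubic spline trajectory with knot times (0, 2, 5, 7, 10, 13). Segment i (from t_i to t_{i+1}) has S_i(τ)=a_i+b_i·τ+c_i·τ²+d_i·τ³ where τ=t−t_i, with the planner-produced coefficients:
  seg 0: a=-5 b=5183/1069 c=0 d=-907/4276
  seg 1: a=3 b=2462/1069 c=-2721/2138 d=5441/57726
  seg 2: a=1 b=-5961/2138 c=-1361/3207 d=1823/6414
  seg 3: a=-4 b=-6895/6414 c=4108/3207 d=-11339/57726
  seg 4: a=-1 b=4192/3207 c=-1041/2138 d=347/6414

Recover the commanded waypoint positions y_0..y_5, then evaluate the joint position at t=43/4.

y_0=-5 y_1=3 y_2=1 y_3=-4 y_4=-1 y_5=0
S(43/4) = -37041/136832

y_0 = S_0(0) = a_0 = -5
y_1 = S_1(0) = a_1 = 3
y_2 = S_2(0) = a_2 = 1
y_3 = S_3(0) = a_3 = -4
y_4 = S_4(0) = a_4 = -1
y_5 = S_4(3) = 0
t_q=43/4 is in segment 4 (τ=3/4); S_4(τ)=-37041/136832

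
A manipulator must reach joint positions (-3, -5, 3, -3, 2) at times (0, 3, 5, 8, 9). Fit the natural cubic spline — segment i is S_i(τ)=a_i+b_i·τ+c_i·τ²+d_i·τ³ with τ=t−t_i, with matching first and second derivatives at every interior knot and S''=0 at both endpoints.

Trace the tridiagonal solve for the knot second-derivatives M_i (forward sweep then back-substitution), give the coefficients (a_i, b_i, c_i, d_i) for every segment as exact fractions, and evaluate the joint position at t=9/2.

Δ: Δ0=-2/3, Δ1=4, Δ2=-2, Δ3=5
row 1: diag=10, rhs=28; c'=1/5, d'=14/5
row 2: denom=10−2·1/5=48/5; d'=(-36−2·14/5)/(48/5)=-13/3
row 3: denom=8−3·5/16=113/16; d'=(42−3·-13/3)/(113/16)=880/113
back: M3=880/113
back: M2=-13/3−5/16·880/113=-2294/339
back: M1=14/5−1/5·-2294/339=1408/339
M: M0=0, M1=1408/339, M2=-2294/339, M3=880/113, M4=0
seg 0: a=-3, c=M0/2=0, d=(M1−M0)/(6·3)=704/3051, b=Δ0−h0·(2M0+M1)/6=-310/113
seg 1: a=-5, c=M1/2=704/339, d=(M2−M1)/(6·2)=-617/678, b=Δ1−h1·(2M1+M2)/6=394/113
seg 2: a=3, c=M2/2=-1147/339, d=(M3−M2)/(6·3)=2467/3051, b=Δ2−h2·(2M2+M3)/6=296/339
seg 3: a=-3, c=M3/2=440/113, d=(M4−M3)/(6·1)=-440/339, b=Δ3−h3·(2M3+M4)/6=815/339
t_q=9/2 → seg 1, τ=3/2; S=-5+394/113·τ+704/339·τ²+-617/678·τ³=3311/1808

  seg 0: a=-3 b=-310/113 c=0 d=704/3051
  seg 1: a=-5 b=394/113 c=704/339 d=-617/678
  seg 2: a=3 b=296/339 c=-1147/339 d=2467/3051
  seg 3: a=-3 b=815/339 c=440/113 d=-440/339
S(9/2) = 3311/1808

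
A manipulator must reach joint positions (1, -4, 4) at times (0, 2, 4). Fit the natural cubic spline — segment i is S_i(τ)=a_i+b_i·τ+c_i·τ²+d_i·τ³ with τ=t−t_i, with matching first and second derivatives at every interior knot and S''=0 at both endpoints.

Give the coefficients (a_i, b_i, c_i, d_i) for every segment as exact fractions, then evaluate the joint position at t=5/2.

  seg 0: a=1 b=-33/8 c=0 d=13/32
  seg 1: a=-4 b=3/4 c=39/16 d=-13/32
S(5/2) = -785/256

Δ: Δ0=-5/2, Δ1=4
row 1: diag=8, rhs=39; c'=1/4, d'=39/8
back: M1=39/8
M: M0=0, M1=39/8, M2=0
seg 0: a=1, c=M0/2=0, d=(M1−M0)/(6·2)=13/32, b=Δ0−h0·(2M0+M1)/6=-33/8
seg 1: a=-4, c=M1/2=39/16, d=(M2−M1)/(6·2)=-13/32, b=Δ1−h1·(2M1+M2)/6=3/4
t_q=5/2 → seg 1, τ=1/2; S=-4+3/4·τ+39/16·τ²+-13/32·τ³=-785/256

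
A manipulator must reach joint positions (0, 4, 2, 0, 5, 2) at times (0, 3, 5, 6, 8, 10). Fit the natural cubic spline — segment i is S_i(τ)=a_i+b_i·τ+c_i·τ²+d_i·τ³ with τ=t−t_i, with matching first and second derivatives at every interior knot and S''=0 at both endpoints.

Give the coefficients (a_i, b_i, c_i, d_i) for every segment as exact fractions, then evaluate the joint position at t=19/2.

Δ: Δ0=4/3, Δ1=-1, Δ2=-2, Δ3=5/2, Δ4=-3/2
row 1: diag=10, rhs=-14; c'=1/5, d'=-7/5
row 2: denom=6−2·1/5=28/5; d'=(-6−2·-7/5)/(28/5)=-4/7
row 3: denom=6−1·5/28=163/28; d'=(27−1·-4/7)/(163/28)=772/163
row 4: denom=8−2·56/163=1192/163; d'=(-24−2·772/163)/(1192/163)=-682/149
back: M4=-682/149
back: M3=772/163−56/163·-682/149=940/149
back: M2=-4/7−5/28·940/149=-253/149
back: M1=-7/5−1/5·-253/149=-158/149
M: M0=0, M1=-158/149, M2=-253/149, M3=940/149, M4=-682/149, M5=0
seg 0: a=0, c=M0/2=0, d=(M1−M0)/(6·3)=-79/1341, b=Δ0−h0·(2M0+M1)/6=833/447
seg 1: a=4, c=M1/2=-79/149, d=(M2−M1)/(6·2)=-95/1788, b=Δ1−h1·(2M1+M2)/6=122/447
seg 2: a=2, c=M2/2=-253/298, d=(M3−M2)/(6·1)=1193/894, b=Δ2−h2·(2M2+M3)/6=-1111/447
seg 3: a=0, c=M3/2=470/149, d=(M4−M3)/(6·2)=-811/894, b=Δ3−h3·(2M3+M4)/6=-161/894
seg 4: a=5, c=M4/2=-341/149, d=(M5−M4)/(6·2)=341/894, b=Δ4−h4·(2M4+M5)/6=1387/894
t_q=19/2 → seg 4, τ=3/2; S=5+1387/894·τ+-341/149·τ²+341/894·τ³=8261/2384

  seg 0: a=0 b=833/447 c=0 d=-79/1341
  seg 1: a=4 b=122/447 c=-79/149 d=-95/1788
  seg 2: a=2 b=-1111/447 c=-253/298 d=1193/894
  seg 3: a=0 b=-161/894 c=470/149 d=-811/894
  seg 4: a=5 b=1387/894 c=-341/149 d=341/894
S(19/2) = 8261/2384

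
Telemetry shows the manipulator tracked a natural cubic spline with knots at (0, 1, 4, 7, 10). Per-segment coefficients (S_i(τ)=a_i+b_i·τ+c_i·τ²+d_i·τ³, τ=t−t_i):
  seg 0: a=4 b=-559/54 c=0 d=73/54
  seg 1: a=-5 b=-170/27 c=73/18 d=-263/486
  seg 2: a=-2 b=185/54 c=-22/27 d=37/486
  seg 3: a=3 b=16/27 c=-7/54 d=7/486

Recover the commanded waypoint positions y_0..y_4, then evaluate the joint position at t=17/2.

y_0 = S_0(0) = a_0 = 4
y_1 = S_1(0) = a_1 = -5
y_2 = S_2(0) = a_2 = -2
y_3 = S_3(0) = a_3 = 3
y_4 = S_3(3) = 4
t_q=17/2 is in segment 3 (τ=3/2); S_3(τ)=175/48

y_0=4 y_1=-5 y_2=-2 y_3=3 y_4=4
S(17/2) = 175/48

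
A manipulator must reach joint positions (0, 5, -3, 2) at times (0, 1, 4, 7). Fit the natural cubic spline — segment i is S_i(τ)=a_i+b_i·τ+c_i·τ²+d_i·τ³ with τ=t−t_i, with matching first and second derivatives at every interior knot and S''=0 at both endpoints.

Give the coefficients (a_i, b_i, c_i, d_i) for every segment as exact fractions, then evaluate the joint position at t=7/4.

  seg 0: a=0 b=180/29 c=0 d=-35/29
  seg 1: a=5 b=75/29 c=-105/29 d=488/783
  seg 2: a=-3 b=-67/29 c=173/87 d=-173/783
S(7/4) = 2397/464

Δ: Δ0=5, Δ1=-8/3, Δ2=5/3
row 1: diag=8, rhs=-46; c'=3/8, d'=-23/4
row 2: denom=12−3·3/8=87/8; d'=(26−3·-23/4)/(87/8)=346/87
back: M2=346/87
back: M1=-23/4−3/8·346/87=-210/29
M: M0=0, M1=-210/29, M2=346/87, M3=0
seg 0: a=0, c=M0/2=0, d=(M1−M0)/(6·1)=-35/29, b=Δ0−h0·(2M0+M1)/6=180/29
seg 1: a=5, c=M1/2=-105/29, d=(M2−M1)/(6·3)=488/783, b=Δ1−h1·(2M1+M2)/6=75/29
seg 2: a=-3, c=M2/2=173/87, d=(M3−M2)/(6·3)=-173/783, b=Δ2−h2·(2M2+M3)/6=-67/29
t_q=7/4 → seg 1, τ=3/4; S=5+75/29·τ+-105/29·τ²+488/783·τ³=2397/464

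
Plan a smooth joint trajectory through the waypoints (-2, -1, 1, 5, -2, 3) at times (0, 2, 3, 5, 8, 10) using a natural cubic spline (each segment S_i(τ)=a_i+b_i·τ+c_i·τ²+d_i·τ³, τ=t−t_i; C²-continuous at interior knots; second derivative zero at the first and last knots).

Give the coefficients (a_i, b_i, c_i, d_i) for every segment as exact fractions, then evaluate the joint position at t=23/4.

  seg 0: a=-2 b=223/3534 c=0 d=193/1767
  seg 1: a=-1 b=4855/3534 c=386/589 d=-103/3534
  seg 2: a=1 b=4589/1767 c=669/1178 d=-1531/3534
  seg 3: a=5 b=-583/1767 c=-2393/1178 d=4819/10602
  seg 4: a=-2 b=-869/3534 c=1213/589 d=-1213/3534
S(23/4) = 286613/75392

Δ: Δ0=1/2, Δ1=2, Δ2=2, Δ3=-7/3, Δ4=5/2
row 1: diag=6, rhs=9; c'=1/6, d'=3/2
row 2: denom=6−1·1/6=35/6; d'=(0−1·3/2)/(35/6)=-9/35
row 3: denom=10−2·12/35=326/35; d'=(-26−2·-9/35)/(326/35)=-446/163
row 4: denom=10−3·105/326=2945/326; d'=(29−3·-446/163)/(2945/326)=2426/589
back: M4=2426/589
back: M3=-446/163−105/326·2426/589=-2393/589
back: M2=-9/35−12/35·-2393/589=669/589
back: M1=3/2−1/6·669/589=772/589
M: M0=0, M1=772/589, M2=669/589, M3=-2393/589, M4=2426/589, M5=0
seg 0: a=-2, c=M0/2=0, d=(M1−M0)/(6·2)=193/1767, b=Δ0−h0·(2M0+M1)/6=223/3534
seg 1: a=-1, c=M1/2=386/589, d=(M2−M1)/(6·1)=-103/3534, b=Δ1−h1·(2M1+M2)/6=4855/3534
seg 2: a=1, c=M2/2=669/1178, d=(M3−M2)/(6·2)=-1531/3534, b=Δ2−h2·(2M2+M3)/6=4589/1767
seg 3: a=5, c=M3/2=-2393/1178, d=(M4−M3)/(6·3)=4819/10602, b=Δ3−h3·(2M3+M4)/6=-583/1767
seg 4: a=-2, c=M4/2=1213/589, d=(M5−M4)/(6·2)=-1213/3534, b=Δ4−h4·(2M4+M5)/6=-869/3534
t_q=23/4 → seg 3, τ=3/4; S=5+-583/1767·τ+-2393/1178·τ²+4819/10602·τ³=286613/75392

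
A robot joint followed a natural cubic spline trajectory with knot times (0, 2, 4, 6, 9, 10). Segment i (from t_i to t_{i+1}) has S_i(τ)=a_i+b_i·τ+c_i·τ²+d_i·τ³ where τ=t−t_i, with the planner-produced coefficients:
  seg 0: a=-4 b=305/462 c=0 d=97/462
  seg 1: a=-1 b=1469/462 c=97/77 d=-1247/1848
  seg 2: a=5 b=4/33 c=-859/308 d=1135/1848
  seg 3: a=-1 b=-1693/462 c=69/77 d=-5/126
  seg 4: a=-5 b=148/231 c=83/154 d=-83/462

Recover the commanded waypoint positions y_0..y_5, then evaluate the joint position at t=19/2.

y_0=-4 y_1=-1 y_2=5 y_3=-1 y_4=-5 y_5=-4
S(19/2) = -5627/1232

y_0 = S_0(0) = a_0 = -4
y_1 = S_1(0) = a_1 = -1
y_2 = S_2(0) = a_2 = 5
y_3 = S_3(0) = a_3 = -1
y_4 = S_4(0) = a_4 = -5
y_5 = S_4(1) = -4
t_q=19/2 is in segment 4 (τ=1/2); S_4(τ)=-5627/1232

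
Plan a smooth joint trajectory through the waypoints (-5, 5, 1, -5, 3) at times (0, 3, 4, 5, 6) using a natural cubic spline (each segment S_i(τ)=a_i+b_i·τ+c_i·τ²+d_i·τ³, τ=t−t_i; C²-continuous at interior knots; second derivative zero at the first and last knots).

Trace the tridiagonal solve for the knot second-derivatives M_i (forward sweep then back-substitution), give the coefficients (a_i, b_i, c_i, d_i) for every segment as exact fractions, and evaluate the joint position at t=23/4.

  seg 0: a=-5 b=488/87 c=0 d=-22/87
  seg 1: a=5 b=-106/87 c=-66/29 d=-44/87
  seg 2: a=1 b=-634/87 c=-110/29 d=442/87
  seg 3: a=-5 b=32/87 c=332/29 d=-332/87
S(23/4) = 49/464

Δ: Δ0=10/3, Δ1=-4, Δ2=-6, Δ3=8
row 1: diag=8, rhs=-44; c'=1/8, d'=-11/2
row 2: denom=4−1·1/8=31/8; d'=(-12−1·-11/2)/(31/8)=-52/31
row 3: denom=4−1·8/31=116/31; d'=(84−1·-52/31)/(116/31)=664/29
back: M3=664/29
back: M2=-52/31−8/31·664/29=-220/29
back: M1=-11/2−1/8·-220/29=-132/29
M: M0=0, M1=-132/29, M2=-220/29, M3=664/29, M4=0
seg 0: a=-5, c=M0/2=0, d=(M1−M0)/(6·3)=-22/87, b=Δ0−h0·(2M0+M1)/6=488/87
seg 1: a=5, c=M1/2=-66/29, d=(M2−M1)/(6·1)=-44/87, b=Δ1−h1·(2M1+M2)/6=-106/87
seg 2: a=1, c=M2/2=-110/29, d=(M3−M2)/(6·1)=442/87, b=Δ2−h2·(2M2+M3)/6=-634/87
seg 3: a=-5, c=M3/2=332/29, d=(M4−M3)/(6·1)=-332/87, b=Δ3−h3·(2M3+M4)/6=32/87
t_q=23/4 → seg 3, τ=3/4; S=-5+32/87·τ+332/29·τ²+-332/87·τ³=49/464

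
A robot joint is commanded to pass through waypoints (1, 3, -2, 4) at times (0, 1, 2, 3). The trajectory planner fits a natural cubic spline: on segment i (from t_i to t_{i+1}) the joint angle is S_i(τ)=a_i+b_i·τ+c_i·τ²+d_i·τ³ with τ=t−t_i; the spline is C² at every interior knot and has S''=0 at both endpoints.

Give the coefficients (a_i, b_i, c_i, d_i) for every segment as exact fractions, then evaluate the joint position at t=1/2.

Δ: Δ0=2, Δ1=-5, Δ2=6
row 1: diag=4, rhs=-42; c'=1/4, d'=-21/2
row 2: denom=4−1·1/4=15/4; d'=(66−1·-21/2)/(15/4)=102/5
back: M2=102/5
back: M1=-21/2−1/4·102/5=-78/5
M: M0=0, M1=-78/5, M2=102/5, M3=0
seg 0: a=1, c=M0/2=0, d=(M1−M0)/(6·1)=-13/5, b=Δ0−h0·(2M0+M1)/6=23/5
seg 1: a=3, c=M1/2=-39/5, d=(M2−M1)/(6·1)=6, b=Δ1−h1·(2M1+M2)/6=-16/5
seg 2: a=-2, c=M2/2=51/5, d=(M3−M2)/(6·1)=-17/5, b=Δ2−h2·(2M2+M3)/6=-4/5
t_q=1/2 → seg 0, τ=1/2; S=1+23/5·τ+0·τ²+-13/5·τ³=119/40

  seg 0: a=1 b=23/5 c=0 d=-13/5
  seg 1: a=3 b=-16/5 c=-39/5 d=6
  seg 2: a=-2 b=-4/5 c=51/5 d=-17/5
S(1/2) = 119/40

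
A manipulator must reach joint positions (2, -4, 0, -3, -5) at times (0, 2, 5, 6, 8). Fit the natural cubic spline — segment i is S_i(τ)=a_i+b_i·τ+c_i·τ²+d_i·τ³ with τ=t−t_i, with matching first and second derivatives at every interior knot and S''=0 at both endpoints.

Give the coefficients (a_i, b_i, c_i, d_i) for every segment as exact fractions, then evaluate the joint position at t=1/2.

Δ: Δ0=-3, Δ1=4/3, Δ2=-3, Δ3=-1
row 1: diag=10, rhs=26; c'=3/10, d'=13/5
row 2: denom=8−3·3/10=71/10; d'=(-26−3·13/5)/(71/10)=-338/71
row 3: denom=6−1·10/71=416/71; d'=(12−1·-338/71)/(416/71)=595/208
back: M3=595/208
back: M2=-338/71−10/71·595/208=-537/104
back: M1=13/5−3/10·-537/104=863/208
M: M0=0, M1=863/208, M2=-537/104, M3=595/208, M4=0
seg 0: a=2, c=M0/2=0, d=(M1−M0)/(6·2)=863/2496, b=Δ0−h0·(2M0+M1)/6=-2735/624
seg 1: a=-4, c=M1/2=863/416, d=(M2−M1)/(6·3)=-149/288, b=Δ1−h1·(2M1+M2)/6=-73/312
seg 2: a=0, c=M2/2=-537/208, d=(M3−M2)/(6·1)=1669/1248, b=Δ2−h2·(2M2+M3)/6=-2191/1248
seg 3: a=-3, c=M3/2=595/416, d=(M4−M3)/(6·2)=-595/2496, b=Δ3−h3·(2M3+M4)/6=-907/312
t_q=1/2 → seg 0, τ=1/2; S=2+-2735/624·τ+0·τ²+863/2496·τ³=-987/6656

  seg 0: a=2 b=-2735/624 c=0 d=863/2496
  seg 1: a=-4 b=-73/312 c=863/416 d=-149/288
  seg 2: a=0 b=-2191/1248 c=-537/208 d=1669/1248
  seg 3: a=-3 b=-907/312 c=595/416 d=-595/2496
S(1/2) = -987/6656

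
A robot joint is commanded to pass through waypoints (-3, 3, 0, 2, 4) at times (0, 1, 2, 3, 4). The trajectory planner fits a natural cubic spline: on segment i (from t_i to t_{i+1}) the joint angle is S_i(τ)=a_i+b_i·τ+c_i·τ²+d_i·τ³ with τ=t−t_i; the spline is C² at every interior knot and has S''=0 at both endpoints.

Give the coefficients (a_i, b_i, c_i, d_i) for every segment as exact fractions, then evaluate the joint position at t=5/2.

Δ: Δ0=6, Δ1=-3, Δ2=2, Δ3=2
row 1: diag=4, rhs=-54; c'=1/4, d'=-27/2
row 2: denom=4−1·1/4=15/4; d'=(30−1·-27/2)/(15/4)=58/5
row 3: denom=4−1·4/15=56/15; d'=(0−1·58/5)/(56/15)=-87/28
back: M3=-87/28
back: M2=58/5−4/15·-87/28=87/7
back: M1=-27/2−1/4·87/7=-465/28
M: M0=0, M1=-465/28, M2=87/7, M3=-87/28, M4=0
seg 0: a=-3, c=M0/2=0, d=(M1−M0)/(6·1)=-155/56, b=Δ0−h0·(2M0+M1)/6=491/56
seg 1: a=3, c=M1/2=-465/56, d=(M2−M1)/(6·1)=271/56, b=Δ1−h1·(2M1+M2)/6=13/28
seg 2: a=0, c=M2/2=87/14, d=(M3−M2)/(6·1)=-145/56, b=Δ2−h2·(2M2+M3)/6=-13/8
seg 3: a=2, c=M3/2=-87/56, d=(M4−M3)/(6·1)=29/56, b=Δ3−h3·(2M3+M4)/6=85/28
t_q=5/2 → seg 2, τ=1/2; S=0+-13/8·τ+87/14·τ²+-145/56·τ³=187/448

  seg 0: a=-3 b=491/56 c=0 d=-155/56
  seg 1: a=3 b=13/28 c=-465/56 d=271/56
  seg 2: a=0 b=-13/8 c=87/14 d=-145/56
  seg 3: a=2 b=85/28 c=-87/56 d=29/56
S(5/2) = 187/448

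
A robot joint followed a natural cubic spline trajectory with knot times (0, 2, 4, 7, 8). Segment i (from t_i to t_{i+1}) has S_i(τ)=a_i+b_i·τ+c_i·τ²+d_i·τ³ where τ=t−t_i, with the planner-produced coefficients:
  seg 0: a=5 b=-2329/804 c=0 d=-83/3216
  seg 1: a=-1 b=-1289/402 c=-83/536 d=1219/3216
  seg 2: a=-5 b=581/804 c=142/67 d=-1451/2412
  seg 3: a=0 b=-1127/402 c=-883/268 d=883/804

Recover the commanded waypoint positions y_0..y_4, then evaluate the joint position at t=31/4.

y_0 = S_0(0) = a_0 = 5
y_1 = S_1(0) = a_1 = -1
y_2 = S_2(0) = a_2 = -5
y_3 = S_3(0) = a_3 = 0
y_4 = S_3(1) = -5
t_q=31/4 is in segment 3 (τ=3/4); S_3(τ)=-59905/17152

y_0=5 y_1=-1 y_2=-5 y_3=0 y_4=-5
S(31/4) = -59905/17152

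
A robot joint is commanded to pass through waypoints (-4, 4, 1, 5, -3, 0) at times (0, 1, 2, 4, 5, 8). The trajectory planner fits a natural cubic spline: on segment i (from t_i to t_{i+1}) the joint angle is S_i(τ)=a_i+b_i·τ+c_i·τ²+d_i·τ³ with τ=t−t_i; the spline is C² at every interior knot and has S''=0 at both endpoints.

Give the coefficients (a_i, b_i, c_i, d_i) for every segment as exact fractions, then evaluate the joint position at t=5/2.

Δ: Δ0=8, Δ1=-3, Δ2=2, Δ3=-8, Δ4=1
row 1: diag=4, rhs=-66; c'=1/4, d'=-33/2
row 2: denom=6−1·1/4=23/4; d'=(30−1·-33/2)/(23/4)=186/23
row 3: denom=6−2·8/23=122/23; d'=(-60−2·186/23)/(122/23)=-876/61
row 4: denom=8−1·23/122=953/122; d'=(54−1·-876/61)/(953/122)=8340/953
back: M4=8340/953
back: M3=-876/61−23/122·8340/953=-15258/953
back: M2=186/23−8/23·-15258/953=13014/953
back: M1=-33/2−1/4·13014/953=-18978/953
M: M0=0, M1=-18978/953, M2=13014/953, M3=-15258/953, M4=8340/953, M5=0
seg 0: a=-4, c=M0/2=0, d=(M1−M0)/(6·1)=-3163/953, b=Δ0−h0·(2M0+M1)/6=10787/953
seg 1: a=4, c=M1/2=-9489/953, d=(M2−M1)/(6·1)=5332/953, b=Δ1−h1·(2M1+M2)/6=1298/953
seg 2: a=1, c=M2/2=6507/953, d=(M3−M2)/(6·2)=-2356/953, b=Δ2−h2·(2M2+M3)/6=-1684/953
seg 3: a=5, c=M3/2=-7629/953, d=(M4−M3)/(6·1)=3933/953, b=Δ3−h3·(2M3+M4)/6=-3928/953
seg 4: a=-3, c=M4/2=4170/953, d=(M5−M4)/(6·3)=-1390/2859, b=Δ4−h4·(2M4+M5)/6=-7387/953
t_q=5/2 → seg 2, τ=1/2; S=1+-1684/953·τ+6507/953·τ²+-2356/953·τ³=5773/3812

  seg 0: a=-4 b=10787/953 c=0 d=-3163/953
  seg 1: a=4 b=1298/953 c=-9489/953 d=5332/953
  seg 2: a=1 b=-1684/953 c=6507/953 d=-2356/953
  seg 3: a=5 b=-3928/953 c=-7629/953 d=3933/953
  seg 4: a=-3 b=-7387/953 c=4170/953 d=-1390/2859
S(5/2) = 5773/3812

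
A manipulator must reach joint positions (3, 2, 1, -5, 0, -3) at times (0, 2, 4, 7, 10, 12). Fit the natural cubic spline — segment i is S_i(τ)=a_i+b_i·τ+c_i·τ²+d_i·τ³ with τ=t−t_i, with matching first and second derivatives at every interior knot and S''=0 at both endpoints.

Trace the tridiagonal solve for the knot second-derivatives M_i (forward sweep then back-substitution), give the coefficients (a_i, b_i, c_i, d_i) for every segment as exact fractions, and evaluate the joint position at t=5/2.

  seg 0: a=3 b=-2539/3858 c=0 d=305/7716
  seg 1: a=2 b=-709/3858 c=305/1286 d=-1525/7716
  seg 2: a=1 b=-6199/3858 c=-610/643 d=9463/34722
  seg 3: a=-5 b=115/1929 c=5803/3858 d=-11209/34722
  seg 4: a=0 b=1421/3858 c=-901/643 d=901/3858
S(5/2) = 39973/20576

Δ: Δ0=-1/2, Δ1=-1/2, Δ2=-2, Δ3=5/3, Δ4=-3/2
row 1: diag=8, rhs=0; c'=1/4, d'=0
row 2: denom=10−2·1/4=19/2; d'=(-9−2·0)/(19/2)=-18/19
row 3: denom=12−3·6/19=210/19; d'=(22−3·-18/19)/(210/19)=236/105
row 4: denom=10−3·19/70=643/70; d'=(-19−3·236/105)/(643/70)=-1802/643
back: M4=-1802/643
back: M3=236/105−19/70·-1802/643=5803/1929
back: M2=-18/19−6/19·5803/1929=-1220/643
back: M1=0−1/4·-1220/643=305/643
M: M0=0, M1=305/643, M2=-1220/643, M3=5803/1929, M4=-1802/643, M5=0
seg 0: a=3, c=M0/2=0, d=(M1−M0)/(6·2)=305/7716, b=Δ0−h0·(2M0+M1)/6=-2539/3858
seg 1: a=2, c=M1/2=305/1286, d=(M2−M1)/(6·2)=-1525/7716, b=Δ1−h1·(2M1+M2)/6=-709/3858
seg 2: a=1, c=M2/2=-610/643, d=(M3−M2)/(6·3)=9463/34722, b=Δ2−h2·(2M2+M3)/6=-6199/3858
seg 3: a=-5, c=M3/2=5803/3858, d=(M4−M3)/(6·3)=-11209/34722, b=Δ3−h3·(2M3+M4)/6=115/1929
seg 4: a=0, c=M4/2=-901/643, d=(M5−M4)/(6·2)=901/3858, b=Δ4−h4·(2M4+M5)/6=1421/3858
t_q=5/2 → seg 1, τ=1/2; S=2+-709/3858·τ+305/1286·τ²+-1525/7716·τ³=39973/20576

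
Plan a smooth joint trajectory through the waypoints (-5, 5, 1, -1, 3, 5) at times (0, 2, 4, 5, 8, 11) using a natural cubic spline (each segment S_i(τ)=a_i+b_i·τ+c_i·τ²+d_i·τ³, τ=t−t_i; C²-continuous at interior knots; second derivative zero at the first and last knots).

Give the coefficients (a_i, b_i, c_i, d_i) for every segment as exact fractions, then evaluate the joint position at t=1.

Δ: Δ0=5, Δ1=-2, Δ2=-2, Δ3=4/3, Δ4=2/3
row 1: diag=8, rhs=-42; c'=1/4, d'=-21/4
row 2: denom=6−2·1/4=11/2; d'=(0−2·-21/4)/(11/2)=21/11
row 3: denom=8−1·2/11=86/11; d'=(20−1·21/11)/(86/11)=199/86
row 4: denom=12−3·33/86=933/86; d'=(-4−3·199/86)/(933/86)=-941/933
back: M4=-941/933
back: M3=199/86−33/86·-941/933=840/311
back: M2=21/11−2/11·840/311=441/311
back: M1=-21/4−1/4·441/311=-1743/311
M: M0=0, M1=-1743/311, M2=441/311, M3=840/311, M4=-941/933, M5=0
seg 0: a=-5, c=M0/2=0, d=(M1−M0)/(6·2)=-581/1244, b=Δ0−h0·(2M0+M1)/6=2136/311
seg 1: a=5, c=M1/2=-1743/622, d=(M2−M1)/(6·2)=182/311, b=Δ1−h1·(2M1+M2)/6=393/311
seg 2: a=1, c=M2/2=441/622, d=(M3−M2)/(6·1)=133/622, b=Δ2−h2·(2M2+M3)/6=-909/311
seg 3: a=-1, c=M3/2=420/311, d=(M4−M3)/(6·3)=-3461/16794, b=Δ3−h3·(2M3+M4)/6=-537/622
seg 4: a=3, c=M4/2=-941/1866, d=(M5−M4)/(6·3)=941/16794, b=Δ4−h4·(2M4+M5)/6=521/311
t_q=1 → seg 0, τ=1; S=-5+2136/311·τ+0·τ²+-581/1244·τ³=1743/1244

  seg 0: a=-5 b=2136/311 c=0 d=-581/1244
  seg 1: a=5 b=393/311 c=-1743/622 d=182/311
  seg 2: a=1 b=-909/311 c=441/622 d=133/622
  seg 3: a=-1 b=-537/622 c=420/311 d=-3461/16794
  seg 4: a=3 b=521/311 c=-941/1866 d=941/16794
S(1) = 1743/1244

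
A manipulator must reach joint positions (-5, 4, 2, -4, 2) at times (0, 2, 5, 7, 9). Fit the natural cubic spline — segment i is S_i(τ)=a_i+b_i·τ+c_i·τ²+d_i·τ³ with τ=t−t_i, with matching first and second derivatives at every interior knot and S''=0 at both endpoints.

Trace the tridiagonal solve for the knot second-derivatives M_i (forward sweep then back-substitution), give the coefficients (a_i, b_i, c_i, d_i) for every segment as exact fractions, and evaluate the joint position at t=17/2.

Δ: Δ0=9/2, Δ1=-2/3, Δ2=-3, Δ3=3
row 1: diag=10, rhs=-31; c'=3/10, d'=-31/10
row 2: denom=10−3·3/10=91/10; d'=(-14−3·-31/10)/(91/10)=-47/91
row 3: denom=8−2·20/91=688/91; d'=(36−2·-47/91)/(688/91)=1685/344
back: M3=1685/344
back: M2=-47/91−20/91·1685/344=-137/86
back: M1=-31/10−3/10·-137/86=-451/172
M: M0=0, M1=-451/172, M2=-137/86, M3=1685/344, M4=0
seg 0: a=-5, c=M0/2=0, d=(M1−M0)/(6·2)=-451/2064, b=Δ0−h0·(2M0+M1)/6=2773/516
seg 1: a=4, c=M1/2=-451/344, d=(M2−M1)/(6·3)=59/1032, b=Δ1−h1·(2M1+M2)/6=355/129
seg 2: a=2, c=M2/2=-137/172, d=(M3−M2)/(6·2)=2233/4128, b=Δ2−h2·(2M2+M3)/6=-3685/1032
seg 3: a=-4, c=M3/2=1685/688, d=(M4−M3)/(6·2)=-1685/4128, b=Δ3−h3·(2M3+M4)/6=-137/516
t_q=17/2 → seg 3, τ=3/2; S=-4+-137/516·τ+1685/688·τ²+-1685/4128·τ³=-2921/11008

  seg 0: a=-5 b=2773/516 c=0 d=-451/2064
  seg 1: a=4 b=355/129 c=-451/344 d=59/1032
  seg 2: a=2 b=-3685/1032 c=-137/172 d=2233/4128
  seg 3: a=-4 b=-137/516 c=1685/688 d=-1685/4128
S(17/2) = -2921/11008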